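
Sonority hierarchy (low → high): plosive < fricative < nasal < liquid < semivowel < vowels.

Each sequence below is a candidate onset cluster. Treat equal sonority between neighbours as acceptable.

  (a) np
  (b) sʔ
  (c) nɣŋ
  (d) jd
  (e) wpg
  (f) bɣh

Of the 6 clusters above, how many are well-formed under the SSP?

(a) sonority 3-1: ill-formed.
(b) sonority 2-1: ill-formed.
(c) sonority 3-2-3: ill-formed.
(d) sonority 5-1: ill-formed.
(e) sonority 5-1-1: ill-formed.
(f) sonority 1-2-2: well-formed.

1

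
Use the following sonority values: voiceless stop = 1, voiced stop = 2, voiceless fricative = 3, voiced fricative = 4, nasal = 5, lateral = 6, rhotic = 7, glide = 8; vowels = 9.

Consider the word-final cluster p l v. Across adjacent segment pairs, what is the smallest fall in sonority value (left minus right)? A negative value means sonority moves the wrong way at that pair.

-5

/p/ is a voiceless stop (sonority 1).
/l/ is a lateral (sonority 6).
/v/ is a voiced fricative (sonority 4).
/p/→/l/: change -5.
/l/→/v/: change +2.
Minimum = -5.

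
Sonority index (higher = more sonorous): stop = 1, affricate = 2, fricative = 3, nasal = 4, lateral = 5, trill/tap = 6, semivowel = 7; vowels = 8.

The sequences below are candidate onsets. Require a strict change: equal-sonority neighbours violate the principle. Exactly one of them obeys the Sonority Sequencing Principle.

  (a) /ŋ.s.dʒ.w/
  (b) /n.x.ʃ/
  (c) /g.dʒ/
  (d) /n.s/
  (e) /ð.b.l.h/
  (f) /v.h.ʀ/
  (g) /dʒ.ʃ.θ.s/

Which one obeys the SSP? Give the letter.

(a) 4-3-2-7 → violates
(b) 4-3-3 → violates
(c) 1-2 → obeys
(d) 4-3 → violates
(e) 3-1-5-3 → violates
(f) 3-3-6 → violates
(g) 2-3-3-3 → violates

c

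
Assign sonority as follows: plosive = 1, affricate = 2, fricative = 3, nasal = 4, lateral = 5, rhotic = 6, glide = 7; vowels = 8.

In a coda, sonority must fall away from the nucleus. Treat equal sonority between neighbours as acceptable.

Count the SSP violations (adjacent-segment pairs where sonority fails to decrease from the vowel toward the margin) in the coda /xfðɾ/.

1

/x/ is a fricative (sonority 3).
/f/ is a fricative (sonority 3).
/ð/ is a fricative (sonority 3).
/ɾ/ is a rhotic (sonority 6).
/x/→/f/: 3→3 (plateau, allowed) — ok.
/f/→/ð/: 3→3 (plateau, allowed) — ok.
/ð/→/ɾ/: 3→6 (does not fall) — violation.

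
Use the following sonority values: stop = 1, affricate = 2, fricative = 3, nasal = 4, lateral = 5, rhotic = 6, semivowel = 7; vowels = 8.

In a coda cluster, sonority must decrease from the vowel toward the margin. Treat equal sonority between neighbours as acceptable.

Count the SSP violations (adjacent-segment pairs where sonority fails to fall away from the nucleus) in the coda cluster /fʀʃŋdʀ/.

3

/f/: fricative = 3.
/ʀ/: rhotic = 6.
/ʃ/: fricative = 3.
/ŋ/: nasal = 4.
/d/: stop = 1.
/ʀ/: rhotic = 6.
/f/→/ʀ/: 3→6 (does not fall) — violation.
/ʀ/→/ʃ/: 6→3 (falls) — ok.
/ʃ/→/ŋ/: 3→4 (does not fall) — violation.
/ŋ/→/d/: 4→1 (falls) — ok.
/d/→/ʀ/: 1→6 (does not fall) — violation.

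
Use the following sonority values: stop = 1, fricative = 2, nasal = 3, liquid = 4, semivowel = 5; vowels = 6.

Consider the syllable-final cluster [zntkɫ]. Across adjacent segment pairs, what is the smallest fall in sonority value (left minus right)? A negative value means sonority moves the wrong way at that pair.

-3

/z/ is a fricative (sonority 2).
/n/ is a nasal (sonority 3).
/t/ is a stop (sonority 1).
/k/ is a stop (sonority 1).
/ɫ/ is a liquid (sonority 4).
/z/→/n/: change -1.
/n/→/t/: change +2.
/t/→/k/: change +0.
/k/→/ɫ/: change -3.
Minimum = -3.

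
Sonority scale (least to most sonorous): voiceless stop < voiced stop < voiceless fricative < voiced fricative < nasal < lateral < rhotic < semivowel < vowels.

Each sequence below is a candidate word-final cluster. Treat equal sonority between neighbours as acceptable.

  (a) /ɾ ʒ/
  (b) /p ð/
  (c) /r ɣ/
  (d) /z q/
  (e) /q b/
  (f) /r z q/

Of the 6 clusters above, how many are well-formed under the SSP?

4

(a) sonority 7-4: well-formed.
(b) sonority 1-4: ill-formed.
(c) sonority 7-4: well-formed.
(d) sonority 4-1: well-formed.
(e) sonority 1-2: ill-formed.
(f) sonority 7-4-1: well-formed.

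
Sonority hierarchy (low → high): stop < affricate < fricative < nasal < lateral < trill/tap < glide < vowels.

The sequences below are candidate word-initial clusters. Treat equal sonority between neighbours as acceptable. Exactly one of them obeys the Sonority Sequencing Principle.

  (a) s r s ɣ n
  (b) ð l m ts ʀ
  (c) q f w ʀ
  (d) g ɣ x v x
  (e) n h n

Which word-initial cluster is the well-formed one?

(a) 3-6-3-3-4 → violates
(b) 3-5-4-2-6 → violates
(c) 1-3-7-6 → violates
(d) 1-3-3-3-3 → obeys
(e) 4-3-4 → violates

d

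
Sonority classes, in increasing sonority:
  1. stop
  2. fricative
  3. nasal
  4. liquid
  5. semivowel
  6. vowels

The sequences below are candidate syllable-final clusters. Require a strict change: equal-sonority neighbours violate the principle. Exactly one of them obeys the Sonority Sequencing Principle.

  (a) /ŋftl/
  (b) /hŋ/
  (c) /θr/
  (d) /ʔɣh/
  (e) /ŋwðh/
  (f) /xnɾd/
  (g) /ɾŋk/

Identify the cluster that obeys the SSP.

(a) /ŋftl/: profile 3-2-1-4 — violates.
(b) /hŋ/: profile 2-3 — violates.
(c) /θr/: profile 2-4 — violates.
(d) /ʔɣh/: profile 1-2-2 — violates.
(e) /ŋwðh/: profile 3-5-2-2 — violates.
(f) /xnɾd/: profile 2-3-4-1 — violates.
(g) /ɾŋk/: profile 4-3-1 — obeys.

g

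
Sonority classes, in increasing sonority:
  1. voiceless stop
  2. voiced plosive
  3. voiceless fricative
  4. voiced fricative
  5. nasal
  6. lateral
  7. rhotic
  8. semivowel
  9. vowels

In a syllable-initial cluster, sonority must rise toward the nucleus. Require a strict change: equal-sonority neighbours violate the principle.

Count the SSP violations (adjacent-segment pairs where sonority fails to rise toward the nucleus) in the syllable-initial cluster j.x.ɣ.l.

1

/j/ — semivowel, sonority 8.
/x/ — voiceless fricative, sonority 3.
/ɣ/ — voiced fricative, sonority 4.
/l/ — lateral, sonority 6.
/j/→/x/: 8→3 (does not rise) — violation.
/x/→/ɣ/: 3→4 (rises) — ok.
/ɣ/→/l/: 4→6 (rises) — ok.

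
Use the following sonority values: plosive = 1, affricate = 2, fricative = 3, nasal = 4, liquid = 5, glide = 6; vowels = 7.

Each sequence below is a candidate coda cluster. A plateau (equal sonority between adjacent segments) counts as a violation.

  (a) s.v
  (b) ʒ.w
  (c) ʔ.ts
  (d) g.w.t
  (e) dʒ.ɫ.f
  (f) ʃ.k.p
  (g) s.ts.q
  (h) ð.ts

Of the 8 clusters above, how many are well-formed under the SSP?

(a) sonority 3-3: ill-formed.
(b) sonority 3-6: ill-formed.
(c) sonority 1-2: ill-formed.
(d) sonority 1-6-1: ill-formed.
(e) sonority 2-5-3: ill-formed.
(f) sonority 3-1-1: ill-formed.
(g) sonority 3-2-1: well-formed.
(h) sonority 3-2: well-formed.

2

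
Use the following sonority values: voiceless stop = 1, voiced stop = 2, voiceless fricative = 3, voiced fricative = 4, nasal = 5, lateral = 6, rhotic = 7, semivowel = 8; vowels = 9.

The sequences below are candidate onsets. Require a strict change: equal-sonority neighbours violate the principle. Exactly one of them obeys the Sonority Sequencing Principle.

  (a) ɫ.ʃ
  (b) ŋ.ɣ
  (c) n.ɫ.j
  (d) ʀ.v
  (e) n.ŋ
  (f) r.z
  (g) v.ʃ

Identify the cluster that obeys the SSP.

c

(a) 6-3 → violates
(b) 5-4 → violates
(c) 5-6-8 → obeys
(d) 7-4 → violates
(e) 5-5 → violates
(f) 7-4 → violates
(g) 4-3 → violates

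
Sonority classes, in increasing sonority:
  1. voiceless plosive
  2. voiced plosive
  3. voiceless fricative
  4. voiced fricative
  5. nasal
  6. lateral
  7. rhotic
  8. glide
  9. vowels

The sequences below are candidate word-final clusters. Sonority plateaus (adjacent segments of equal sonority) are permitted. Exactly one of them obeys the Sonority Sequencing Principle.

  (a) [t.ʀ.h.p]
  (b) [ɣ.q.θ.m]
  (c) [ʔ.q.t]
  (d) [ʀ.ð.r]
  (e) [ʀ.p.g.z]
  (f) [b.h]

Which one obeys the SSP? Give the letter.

(a) 1-7-3-1 → violates
(b) 4-1-3-5 → violates
(c) 1-1-1 → obeys
(d) 7-4-7 → violates
(e) 7-1-2-4 → violates
(f) 2-3 → violates

c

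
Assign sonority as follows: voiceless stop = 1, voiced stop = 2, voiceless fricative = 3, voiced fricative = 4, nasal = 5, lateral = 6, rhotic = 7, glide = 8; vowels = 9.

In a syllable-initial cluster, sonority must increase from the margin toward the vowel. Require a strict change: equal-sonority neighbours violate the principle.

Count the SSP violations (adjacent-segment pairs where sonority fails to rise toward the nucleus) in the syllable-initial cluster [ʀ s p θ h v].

/ʀ/: rhotic = 7.
/s/: voiceless fricative = 3.
/p/: voiceless stop = 1.
/θ/: voiceless fricative = 3.
/h/: voiceless fricative = 3.
/v/: voiced fricative = 4.
/ʀ/→/s/: 7→3 (does not rise) — violation.
/s/→/p/: 3→1 (does not rise) — violation.
/p/→/θ/: 1→3 (rises) — ok.
/θ/→/h/: 3→3 (plateau) — violation.
/h/→/v/: 3→4 (rises) — ok.

3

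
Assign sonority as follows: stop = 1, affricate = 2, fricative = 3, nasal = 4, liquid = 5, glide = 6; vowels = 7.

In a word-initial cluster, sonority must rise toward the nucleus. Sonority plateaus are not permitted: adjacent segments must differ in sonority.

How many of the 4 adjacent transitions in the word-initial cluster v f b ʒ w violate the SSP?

/v/ — fricative, sonority 3.
/f/ — fricative, sonority 3.
/b/ — stop, sonority 1.
/ʒ/ — fricative, sonority 3.
/w/ — glide, sonority 6.
/v/→/f/: 3→3 (plateau) — violation.
/f/→/b/: 3→1 (does not rise) — violation.
/b/→/ʒ/: 1→3 (rises) — ok.
/ʒ/→/w/: 3→6 (rises) — ok.

2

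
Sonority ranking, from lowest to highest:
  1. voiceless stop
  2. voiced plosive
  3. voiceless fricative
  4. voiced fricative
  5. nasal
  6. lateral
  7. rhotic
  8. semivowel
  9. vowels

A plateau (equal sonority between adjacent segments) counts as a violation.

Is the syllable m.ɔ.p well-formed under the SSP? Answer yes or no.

Onset: /m/ is a nasal (sonority 5); then the nucleus /ɔ/ (sonority 9).
Onset profile 5-9 — rises to the nucleus.
Coda: /p/ is a voiceless stop (sonority 1).
Coda profile 9-1 — falls from the nucleus.

yes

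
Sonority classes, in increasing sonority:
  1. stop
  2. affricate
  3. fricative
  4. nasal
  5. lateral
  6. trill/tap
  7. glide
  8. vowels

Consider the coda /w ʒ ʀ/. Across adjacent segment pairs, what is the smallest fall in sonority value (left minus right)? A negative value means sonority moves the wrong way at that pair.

-3

/w/ is a glide (sonority 7).
/ʒ/ is a fricative (sonority 3).
/ʀ/ is a trill/tap (sonority 6).
/w/→/ʒ/: change +4.
/ʒ/→/ʀ/: change -3.
Minimum = -3.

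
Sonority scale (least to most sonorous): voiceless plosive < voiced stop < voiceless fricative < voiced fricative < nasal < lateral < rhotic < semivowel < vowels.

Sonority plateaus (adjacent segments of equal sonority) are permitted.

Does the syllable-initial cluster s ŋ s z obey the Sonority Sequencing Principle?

no

/s/: voiceless fricative = 3.
/ŋ/: nasal = 5.
/s/: voiceless fricative = 3.
/z/: voiced fricative = 4.
The profile is 3-5-3-4. Between /ŋ/ (5) and /s/ (3) sonority does not rise, so the cluster violates the SSP.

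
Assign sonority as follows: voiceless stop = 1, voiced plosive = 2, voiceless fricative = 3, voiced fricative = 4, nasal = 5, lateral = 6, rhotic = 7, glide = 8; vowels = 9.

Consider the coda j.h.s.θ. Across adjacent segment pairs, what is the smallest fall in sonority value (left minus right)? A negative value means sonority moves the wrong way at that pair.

0

/j/: glide = 8.
/h/: voiceless fricative = 3.
/s/: voiceless fricative = 3.
/θ/: voiceless fricative = 3.
/j/→/h/: change +5.
/h/→/s/: change +0.
/s/→/θ/: change +0.
Minimum = 0.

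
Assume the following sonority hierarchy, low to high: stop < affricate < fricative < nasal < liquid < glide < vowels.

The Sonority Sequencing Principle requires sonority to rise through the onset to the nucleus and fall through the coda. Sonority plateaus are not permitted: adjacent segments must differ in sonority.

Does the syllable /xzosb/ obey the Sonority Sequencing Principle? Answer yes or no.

Onset: /x/ is a fricative (sonority 3), /z/ is a fricative (sonority 3); then the nucleus /o/ (sonority 7).
Onset profile 3-3-7 — does not strictly rise throughout.
Coda: /s/ is a fricative (sonority 3), /b/ is a stop (sonority 1).
Coda profile 7-3-1 — falls from the nucleus.

no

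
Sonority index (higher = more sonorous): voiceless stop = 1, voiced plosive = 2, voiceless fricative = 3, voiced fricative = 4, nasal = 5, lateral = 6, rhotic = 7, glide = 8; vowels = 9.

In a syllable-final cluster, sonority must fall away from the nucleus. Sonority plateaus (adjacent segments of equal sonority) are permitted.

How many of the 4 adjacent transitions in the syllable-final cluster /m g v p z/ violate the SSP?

2

/m/: nasal = 5.
/g/: voiced plosive = 2.
/v/: voiced fricative = 4.
/p/: voiceless stop = 1.
/z/: voiced fricative = 4.
/m/→/g/: 5→2 (falls) — ok.
/g/→/v/: 2→4 (does not fall) — violation.
/v/→/p/: 4→1 (falls) — ok.
/p/→/z/: 1→4 (does not fall) — violation.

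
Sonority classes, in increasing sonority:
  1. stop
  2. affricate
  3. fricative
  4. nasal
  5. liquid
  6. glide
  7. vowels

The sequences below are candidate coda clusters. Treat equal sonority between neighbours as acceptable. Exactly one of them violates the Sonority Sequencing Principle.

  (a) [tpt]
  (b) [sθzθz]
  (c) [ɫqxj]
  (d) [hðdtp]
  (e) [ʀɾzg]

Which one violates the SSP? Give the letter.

(a) sonority 1-1-1: well-formed.
(b) sonority 3-3-3-3-3: well-formed.
(c) sonority 5-1-3-6: ill-formed.
(d) sonority 3-3-1-1-1: well-formed.
(e) sonority 5-5-3-1: well-formed.

c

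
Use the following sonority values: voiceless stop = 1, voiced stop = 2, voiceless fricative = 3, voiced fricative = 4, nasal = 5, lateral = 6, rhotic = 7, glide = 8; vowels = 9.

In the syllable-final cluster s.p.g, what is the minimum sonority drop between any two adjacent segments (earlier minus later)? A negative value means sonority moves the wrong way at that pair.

-1

/s/: voiceless fricative = 3.
/p/: voiceless stop = 1.
/g/: voiced stop = 2.
/s/→/p/: change +2.
/p/→/g/: change -1.
Minimum = -1.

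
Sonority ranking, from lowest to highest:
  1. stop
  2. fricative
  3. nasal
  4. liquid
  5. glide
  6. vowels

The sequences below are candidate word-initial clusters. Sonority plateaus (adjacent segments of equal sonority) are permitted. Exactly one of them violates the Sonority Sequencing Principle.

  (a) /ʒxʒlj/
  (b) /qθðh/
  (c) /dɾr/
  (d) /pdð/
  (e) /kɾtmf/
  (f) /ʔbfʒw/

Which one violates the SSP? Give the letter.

e

(a) sonority 2-2-2-4-5: well-formed.
(b) sonority 1-2-2-2: well-formed.
(c) sonority 1-4-4: well-formed.
(d) sonority 1-1-2: well-formed.
(e) sonority 1-4-1-3-2: ill-formed.
(f) sonority 1-1-2-2-5: well-formed.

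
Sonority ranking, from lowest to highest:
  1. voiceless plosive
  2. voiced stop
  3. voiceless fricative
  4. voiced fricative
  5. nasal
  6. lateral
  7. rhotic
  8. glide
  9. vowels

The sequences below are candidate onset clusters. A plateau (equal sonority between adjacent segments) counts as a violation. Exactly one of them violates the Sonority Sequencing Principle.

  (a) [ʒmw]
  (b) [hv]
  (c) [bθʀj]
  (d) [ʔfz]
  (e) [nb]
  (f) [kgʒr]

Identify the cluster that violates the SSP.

(a) 4-5-8 → obeys
(b) 3-4 → obeys
(c) 2-3-7-8 → obeys
(d) 1-3-4 → obeys
(e) 5-2 → violates
(f) 1-2-4-7 → obeys

e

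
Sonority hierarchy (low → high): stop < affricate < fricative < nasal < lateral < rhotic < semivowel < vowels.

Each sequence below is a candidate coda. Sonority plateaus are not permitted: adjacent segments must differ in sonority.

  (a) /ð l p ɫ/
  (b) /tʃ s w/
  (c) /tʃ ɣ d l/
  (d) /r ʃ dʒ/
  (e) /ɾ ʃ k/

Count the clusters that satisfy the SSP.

(a) /ð l p ɫ/: profile 3-5-1-5 — violates.
(b) /tʃ s w/: profile 2-3-7 — violates.
(c) /tʃ ɣ d l/: profile 2-3-1-5 — violates.
(d) /r ʃ dʒ/: profile 6-3-2 — obeys.
(e) /ɾ ʃ k/: profile 6-3-1 — obeys.

2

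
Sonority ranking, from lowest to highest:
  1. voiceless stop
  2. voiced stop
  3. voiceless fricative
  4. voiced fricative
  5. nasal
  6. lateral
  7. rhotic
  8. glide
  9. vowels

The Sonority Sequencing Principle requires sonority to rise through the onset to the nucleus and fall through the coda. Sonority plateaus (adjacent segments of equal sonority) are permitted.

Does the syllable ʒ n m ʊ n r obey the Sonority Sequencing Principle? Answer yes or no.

Onset: /ʒ/ is a voiced fricative (sonority 4), /n/ is a nasal (sonority 5), /m/ is a nasal (sonority 5); then the nucleus /ʊ/ (sonority 9).
Onset profile 4-5-5-9 — rises to the nucleus.
Coda: /n/ is a nasal (sonority 5), /r/ is a rhotic (sonority 7).
Coda profile 9-5-7 — does not fall throughout.

no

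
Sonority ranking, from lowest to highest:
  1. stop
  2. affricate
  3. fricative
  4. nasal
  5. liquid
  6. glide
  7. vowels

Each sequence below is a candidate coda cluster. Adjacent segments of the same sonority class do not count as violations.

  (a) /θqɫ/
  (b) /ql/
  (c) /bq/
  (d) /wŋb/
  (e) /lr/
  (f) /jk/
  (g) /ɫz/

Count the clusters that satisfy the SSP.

5

(a) 3-1-5 → violates
(b) 1-5 → violates
(c) 1-1 → obeys
(d) 6-4-1 → obeys
(e) 5-5 → obeys
(f) 6-1 → obeys
(g) 5-3 → obeys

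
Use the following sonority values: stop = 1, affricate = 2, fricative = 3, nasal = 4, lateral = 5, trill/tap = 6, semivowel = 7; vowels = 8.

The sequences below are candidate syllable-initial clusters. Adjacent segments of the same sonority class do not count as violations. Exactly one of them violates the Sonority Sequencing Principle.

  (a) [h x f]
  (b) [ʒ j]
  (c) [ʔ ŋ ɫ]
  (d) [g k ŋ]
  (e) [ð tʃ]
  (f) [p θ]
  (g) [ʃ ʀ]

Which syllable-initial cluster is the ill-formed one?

(a) [h x f]: profile 3-3-3 — obeys.
(b) [ʒ j]: profile 3-7 — obeys.
(c) [ʔ ŋ ɫ]: profile 1-4-5 — obeys.
(d) [g k ŋ]: profile 1-1-4 — obeys.
(e) [ð tʃ]: profile 3-2 — violates.
(f) [p θ]: profile 1-3 — obeys.
(g) [ʃ ʀ]: profile 3-6 — obeys.

e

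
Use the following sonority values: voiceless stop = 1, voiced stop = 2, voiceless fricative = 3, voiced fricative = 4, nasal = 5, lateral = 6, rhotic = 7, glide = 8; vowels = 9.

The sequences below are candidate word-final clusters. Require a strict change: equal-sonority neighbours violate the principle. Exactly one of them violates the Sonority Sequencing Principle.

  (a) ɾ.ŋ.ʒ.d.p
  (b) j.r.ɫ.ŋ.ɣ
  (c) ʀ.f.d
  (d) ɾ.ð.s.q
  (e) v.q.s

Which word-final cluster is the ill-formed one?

e

(a) sonority 7-5-4-2-1: well-formed.
(b) sonority 8-7-6-5-4: well-formed.
(c) sonority 7-3-2: well-formed.
(d) sonority 7-4-3-1: well-formed.
(e) sonority 4-1-3: ill-formed.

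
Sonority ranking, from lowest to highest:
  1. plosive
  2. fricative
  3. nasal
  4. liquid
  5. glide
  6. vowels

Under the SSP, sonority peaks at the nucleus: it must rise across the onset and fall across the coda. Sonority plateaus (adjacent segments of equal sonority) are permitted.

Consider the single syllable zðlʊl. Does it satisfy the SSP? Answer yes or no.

Onset: /z/ is a fricative (sonority 2), /ð/ is a fricative (sonority 2), /l/ is a liquid (sonority 4); then the nucleus /ʊ/ (sonority 6).
Onset profile 2-2-4-6 — rises to the nucleus.
Coda: /l/ is a liquid (sonority 4).
Coda profile 6-4 — falls from the nucleus.

yes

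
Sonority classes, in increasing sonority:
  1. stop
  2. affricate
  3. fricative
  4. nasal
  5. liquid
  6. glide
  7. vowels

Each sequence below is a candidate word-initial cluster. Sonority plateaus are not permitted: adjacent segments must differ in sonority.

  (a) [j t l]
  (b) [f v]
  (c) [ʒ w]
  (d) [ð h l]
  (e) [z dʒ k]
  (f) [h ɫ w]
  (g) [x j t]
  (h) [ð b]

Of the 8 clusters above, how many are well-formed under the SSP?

(a) [j t l]: profile 6-1-5 — violates.
(b) [f v]: profile 3-3 — violates.
(c) [ʒ w]: profile 3-6 — obeys.
(d) [ð h l]: profile 3-3-5 — violates.
(e) [z dʒ k]: profile 3-2-1 — violates.
(f) [h ɫ w]: profile 3-5-6 — obeys.
(g) [x j t]: profile 3-6-1 — violates.
(h) [ð b]: profile 3-1 — violates.

2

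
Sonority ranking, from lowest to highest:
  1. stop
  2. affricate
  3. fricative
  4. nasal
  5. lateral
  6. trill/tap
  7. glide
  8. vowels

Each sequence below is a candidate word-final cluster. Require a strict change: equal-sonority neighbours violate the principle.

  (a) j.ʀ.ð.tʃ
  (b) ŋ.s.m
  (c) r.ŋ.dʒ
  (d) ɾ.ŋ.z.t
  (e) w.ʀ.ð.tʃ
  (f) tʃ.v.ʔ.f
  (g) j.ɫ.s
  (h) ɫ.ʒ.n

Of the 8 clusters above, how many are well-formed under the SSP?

5

(a) 7-6-3-2 → obeys
(b) 4-3-4 → violates
(c) 6-4-2 → obeys
(d) 6-4-3-1 → obeys
(e) 7-6-3-2 → obeys
(f) 2-3-1-3 → violates
(g) 7-5-3 → obeys
(h) 5-3-4 → violates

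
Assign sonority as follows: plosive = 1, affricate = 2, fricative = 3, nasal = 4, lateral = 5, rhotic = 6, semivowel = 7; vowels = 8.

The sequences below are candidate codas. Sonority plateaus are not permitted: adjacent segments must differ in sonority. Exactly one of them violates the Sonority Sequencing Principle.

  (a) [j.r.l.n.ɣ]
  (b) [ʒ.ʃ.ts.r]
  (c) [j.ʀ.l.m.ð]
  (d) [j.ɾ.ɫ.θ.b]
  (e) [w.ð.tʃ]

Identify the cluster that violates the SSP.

b

(a) 7-6-5-4-3 → obeys
(b) 3-3-2-6 → violates
(c) 7-6-5-4-3 → obeys
(d) 7-6-5-3-1 → obeys
(e) 7-3-2 → obeys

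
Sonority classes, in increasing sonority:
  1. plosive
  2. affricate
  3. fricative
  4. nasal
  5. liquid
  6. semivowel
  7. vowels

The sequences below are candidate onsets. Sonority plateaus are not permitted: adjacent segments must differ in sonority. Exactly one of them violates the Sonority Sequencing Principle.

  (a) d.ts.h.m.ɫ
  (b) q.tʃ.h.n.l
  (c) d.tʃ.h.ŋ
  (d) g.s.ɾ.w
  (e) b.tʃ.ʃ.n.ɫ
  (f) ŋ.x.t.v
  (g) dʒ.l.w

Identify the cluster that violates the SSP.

f

(a) d.ts.h.m.ɫ: profile 1-2-3-4-5 — obeys.
(b) q.tʃ.h.n.l: profile 1-2-3-4-5 — obeys.
(c) d.tʃ.h.ŋ: profile 1-2-3-4 — obeys.
(d) g.s.ɾ.w: profile 1-3-5-6 — obeys.
(e) b.tʃ.ʃ.n.ɫ: profile 1-2-3-4-5 — obeys.
(f) ŋ.x.t.v: profile 4-3-1-3 — violates.
(g) dʒ.l.w: profile 2-5-6 — obeys.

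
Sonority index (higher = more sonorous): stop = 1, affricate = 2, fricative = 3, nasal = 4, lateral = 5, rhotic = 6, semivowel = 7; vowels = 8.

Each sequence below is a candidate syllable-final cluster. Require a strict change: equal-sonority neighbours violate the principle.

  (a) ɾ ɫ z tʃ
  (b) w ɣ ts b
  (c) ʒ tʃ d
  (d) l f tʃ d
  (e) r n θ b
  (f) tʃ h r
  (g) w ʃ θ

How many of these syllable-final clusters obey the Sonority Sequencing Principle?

(a) sonority 6-5-3-2: well-formed.
(b) sonority 7-3-2-1: well-formed.
(c) sonority 3-2-1: well-formed.
(d) sonority 5-3-2-1: well-formed.
(e) sonority 6-4-3-1: well-formed.
(f) sonority 2-3-6: ill-formed.
(g) sonority 7-3-3: ill-formed.

5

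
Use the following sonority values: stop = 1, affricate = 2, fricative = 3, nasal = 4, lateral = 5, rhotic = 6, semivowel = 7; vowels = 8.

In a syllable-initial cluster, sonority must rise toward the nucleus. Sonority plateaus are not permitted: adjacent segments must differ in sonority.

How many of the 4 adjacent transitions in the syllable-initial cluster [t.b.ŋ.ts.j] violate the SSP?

/t/: stop = 1.
/b/: stop = 1.
/ŋ/: nasal = 4.
/ts/: affricate = 2.
/j/: semivowel = 7.
/t/→/b/: 1→1 (plateau) — violation.
/b/→/ŋ/: 1→4 (rises) — ok.
/ŋ/→/ts/: 4→2 (does not rise) — violation.
/ts/→/j/: 2→7 (rises) — ok.

2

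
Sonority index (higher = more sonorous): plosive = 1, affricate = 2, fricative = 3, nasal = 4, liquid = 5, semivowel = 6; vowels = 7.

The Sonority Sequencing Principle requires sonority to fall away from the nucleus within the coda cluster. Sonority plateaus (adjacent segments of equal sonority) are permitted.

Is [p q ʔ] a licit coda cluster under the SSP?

/p/: plosive = 1.
/q/: plosive = 1.
/ʔ/: plosive = 1.
The profile 1-1-1 is non-increasing (plateaus allowed), so the coda cluster satisfies the SSP.

yes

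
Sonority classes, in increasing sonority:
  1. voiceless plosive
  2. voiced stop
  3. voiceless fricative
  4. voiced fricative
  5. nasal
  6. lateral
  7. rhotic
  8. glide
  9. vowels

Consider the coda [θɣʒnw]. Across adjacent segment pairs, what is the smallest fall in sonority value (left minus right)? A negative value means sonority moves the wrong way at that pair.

/θ/ — voiceless fricative, sonority 3.
/ɣ/ — voiced fricative, sonority 4.
/ʒ/ — voiced fricative, sonority 4.
/n/ — nasal, sonority 5.
/w/ — glide, sonority 8.
/θ/→/ɣ/: change -1.
/ɣ/→/ʒ/: change +0.
/ʒ/→/n/: change -1.
/n/→/w/: change -3.
Minimum = -3.

-3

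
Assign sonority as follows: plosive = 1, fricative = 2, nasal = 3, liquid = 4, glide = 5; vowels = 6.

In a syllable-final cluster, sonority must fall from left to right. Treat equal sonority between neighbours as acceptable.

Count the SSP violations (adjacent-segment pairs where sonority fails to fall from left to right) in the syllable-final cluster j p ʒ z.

/j/: glide = 5.
/p/: plosive = 1.
/ʒ/: fricative = 2.
/z/: fricative = 2.
/j/→/p/: 5→1 (falls) — ok.
/p/→/ʒ/: 1→2 (does not fall) — violation.
/ʒ/→/z/: 2→2 (plateau, allowed) — ok.

1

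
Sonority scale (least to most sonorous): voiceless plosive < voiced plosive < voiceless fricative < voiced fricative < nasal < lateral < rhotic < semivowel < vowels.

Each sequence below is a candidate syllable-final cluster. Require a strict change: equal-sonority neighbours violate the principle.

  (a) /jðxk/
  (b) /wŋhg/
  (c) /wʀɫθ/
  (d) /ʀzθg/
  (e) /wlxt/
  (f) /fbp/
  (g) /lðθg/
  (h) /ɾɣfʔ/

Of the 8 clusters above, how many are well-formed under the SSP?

(a) /jðxk/: profile 8-4-3-1 — obeys.
(b) /wŋhg/: profile 8-5-3-2 — obeys.
(c) /wʀɫθ/: profile 8-7-6-3 — obeys.
(d) /ʀzθg/: profile 7-4-3-2 — obeys.
(e) /wlxt/: profile 8-6-3-1 — obeys.
(f) /fbp/: profile 3-2-1 — obeys.
(g) /lðθg/: profile 6-4-3-2 — obeys.
(h) /ɾɣfʔ/: profile 7-4-3-1 — obeys.

8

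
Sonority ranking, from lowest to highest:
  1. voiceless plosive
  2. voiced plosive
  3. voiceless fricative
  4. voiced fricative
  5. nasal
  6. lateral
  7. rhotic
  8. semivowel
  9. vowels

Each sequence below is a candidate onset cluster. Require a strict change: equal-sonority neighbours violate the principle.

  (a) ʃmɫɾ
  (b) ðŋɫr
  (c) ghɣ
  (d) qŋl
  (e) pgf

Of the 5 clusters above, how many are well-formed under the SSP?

5

(a) 3-5-6-7 → obeys
(b) 4-5-6-7 → obeys
(c) 2-3-4 → obeys
(d) 1-5-6 → obeys
(e) 1-2-3 → obeys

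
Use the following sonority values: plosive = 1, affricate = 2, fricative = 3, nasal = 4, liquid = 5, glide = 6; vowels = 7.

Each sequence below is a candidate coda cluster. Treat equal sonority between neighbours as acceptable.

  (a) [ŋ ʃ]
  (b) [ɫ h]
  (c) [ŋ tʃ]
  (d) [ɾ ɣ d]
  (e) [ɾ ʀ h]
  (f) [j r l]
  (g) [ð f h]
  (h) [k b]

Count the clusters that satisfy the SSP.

(a) sonority 4-3: well-formed.
(b) sonority 5-3: well-formed.
(c) sonority 4-2: well-formed.
(d) sonority 5-3-1: well-formed.
(e) sonority 5-5-3: well-formed.
(f) sonority 6-5-5: well-formed.
(g) sonority 3-3-3: well-formed.
(h) sonority 1-1: well-formed.

8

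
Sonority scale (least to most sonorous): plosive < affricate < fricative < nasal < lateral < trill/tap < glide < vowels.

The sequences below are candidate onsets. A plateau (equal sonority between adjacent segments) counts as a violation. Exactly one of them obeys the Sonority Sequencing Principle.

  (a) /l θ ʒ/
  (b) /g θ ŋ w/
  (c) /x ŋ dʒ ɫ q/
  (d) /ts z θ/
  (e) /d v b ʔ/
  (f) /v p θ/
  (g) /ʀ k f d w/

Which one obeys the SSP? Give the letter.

(a) 5-3-3 → violates
(b) 1-3-4-7 → obeys
(c) 3-4-2-5-1 → violates
(d) 2-3-3 → violates
(e) 1-3-1-1 → violates
(f) 3-1-3 → violates
(g) 6-1-3-1-7 → violates

b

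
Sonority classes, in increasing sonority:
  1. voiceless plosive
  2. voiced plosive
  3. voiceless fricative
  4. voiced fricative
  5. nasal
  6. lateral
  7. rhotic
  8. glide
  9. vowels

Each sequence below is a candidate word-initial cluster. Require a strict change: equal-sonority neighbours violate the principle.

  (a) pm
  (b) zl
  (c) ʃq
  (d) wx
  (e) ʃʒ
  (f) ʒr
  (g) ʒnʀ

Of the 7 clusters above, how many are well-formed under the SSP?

(a) pm: profile 1-5 — obeys.
(b) zl: profile 4-6 — obeys.
(c) ʃq: profile 3-1 — violates.
(d) wx: profile 8-3 — violates.
(e) ʃʒ: profile 3-4 — obeys.
(f) ʒr: profile 4-7 — obeys.
(g) ʒnʀ: profile 4-5-7 — obeys.

5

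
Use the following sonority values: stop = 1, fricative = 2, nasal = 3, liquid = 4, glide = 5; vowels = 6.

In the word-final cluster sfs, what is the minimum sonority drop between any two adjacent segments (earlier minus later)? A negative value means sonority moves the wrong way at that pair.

/s/ — fricative, sonority 2.
/f/ — fricative, sonority 2.
/s/ — fricative, sonority 2.
/s/→/f/: change +0.
/f/→/s/: change +0.
Minimum = 0.

0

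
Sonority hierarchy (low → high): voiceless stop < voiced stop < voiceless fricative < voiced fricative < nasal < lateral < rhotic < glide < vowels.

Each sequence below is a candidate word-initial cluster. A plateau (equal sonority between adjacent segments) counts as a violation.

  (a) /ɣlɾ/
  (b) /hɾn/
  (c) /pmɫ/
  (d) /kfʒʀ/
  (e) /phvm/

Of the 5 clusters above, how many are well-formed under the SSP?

4

(a) /ɣlɾ/: profile 4-6-7 — obeys.
(b) /hɾn/: profile 3-7-5 — violates.
(c) /pmɫ/: profile 1-5-6 — obeys.
(d) /kfʒʀ/: profile 1-3-4-7 — obeys.
(e) /phvm/: profile 1-3-4-5 — obeys.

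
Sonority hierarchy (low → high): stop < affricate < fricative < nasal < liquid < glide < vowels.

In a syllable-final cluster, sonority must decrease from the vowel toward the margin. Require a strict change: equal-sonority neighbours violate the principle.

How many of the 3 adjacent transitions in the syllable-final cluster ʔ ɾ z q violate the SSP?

1

/ʔ/: stop = 1.
/ɾ/: liquid = 5.
/z/: fricative = 3.
/q/: stop = 1.
/ʔ/→/ɾ/: 1→5 (does not fall) — violation.
/ɾ/→/z/: 5→3 (falls) — ok.
/z/→/q/: 3→1 (falls) — ok.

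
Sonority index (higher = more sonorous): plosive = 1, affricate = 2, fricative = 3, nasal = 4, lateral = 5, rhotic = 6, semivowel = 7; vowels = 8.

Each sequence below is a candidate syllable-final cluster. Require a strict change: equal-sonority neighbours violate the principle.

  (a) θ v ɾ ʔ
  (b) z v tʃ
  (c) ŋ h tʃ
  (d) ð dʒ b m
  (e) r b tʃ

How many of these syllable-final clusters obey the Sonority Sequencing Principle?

1

(a) 3-3-6-1 → violates
(b) 3-3-2 → violates
(c) 4-3-2 → obeys
(d) 3-2-1-4 → violates
(e) 6-1-2 → violates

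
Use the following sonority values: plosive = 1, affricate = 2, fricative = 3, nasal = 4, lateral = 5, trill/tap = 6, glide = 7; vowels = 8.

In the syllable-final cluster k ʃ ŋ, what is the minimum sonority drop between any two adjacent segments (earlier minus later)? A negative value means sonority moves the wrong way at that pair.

-2

/k/ — plosive, sonority 1.
/ʃ/ — fricative, sonority 3.
/ŋ/ — nasal, sonority 4.
/k/→/ʃ/: change -2.
/ʃ/→/ŋ/: change -1.
Minimum = -2.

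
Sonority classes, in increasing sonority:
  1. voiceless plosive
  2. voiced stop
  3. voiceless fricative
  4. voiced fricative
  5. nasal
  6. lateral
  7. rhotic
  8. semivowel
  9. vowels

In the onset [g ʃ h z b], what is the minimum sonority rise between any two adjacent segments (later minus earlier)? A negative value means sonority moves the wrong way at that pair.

-2

/g/ — voiced stop, sonority 2.
/ʃ/ — voiceless fricative, sonority 3.
/h/ — voiceless fricative, sonority 3.
/z/ — voiced fricative, sonority 4.
/b/ — voiced stop, sonority 2.
/g/→/ʃ/: change +1.
/ʃ/→/h/: change +0.
/h/→/z/: change +1.
/z/→/b/: change -2.
Minimum = -2.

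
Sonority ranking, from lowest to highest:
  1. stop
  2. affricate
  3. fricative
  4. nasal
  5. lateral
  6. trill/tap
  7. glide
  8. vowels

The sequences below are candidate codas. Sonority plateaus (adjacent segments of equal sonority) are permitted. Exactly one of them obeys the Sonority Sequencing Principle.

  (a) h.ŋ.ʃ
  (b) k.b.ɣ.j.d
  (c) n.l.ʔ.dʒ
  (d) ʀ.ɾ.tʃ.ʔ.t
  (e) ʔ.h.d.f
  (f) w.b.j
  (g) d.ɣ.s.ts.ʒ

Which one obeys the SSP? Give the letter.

(a) 3-4-3 → violates
(b) 1-1-3-7-1 → violates
(c) 4-5-1-2 → violates
(d) 6-6-2-1-1 → obeys
(e) 1-3-1-3 → violates
(f) 7-1-7 → violates
(g) 1-3-3-2-3 → violates

d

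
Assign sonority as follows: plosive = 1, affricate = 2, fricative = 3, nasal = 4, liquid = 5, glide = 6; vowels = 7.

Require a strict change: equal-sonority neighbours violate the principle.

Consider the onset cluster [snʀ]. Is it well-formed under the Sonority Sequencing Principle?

/s/ is a fricative (sonority 3).
/n/ is a nasal (sonority 4).
/ʀ/ is a liquid (sonority 5).
The profile 3-4-5 strictly rises, so the onset cluster satisfies the SSP.

yes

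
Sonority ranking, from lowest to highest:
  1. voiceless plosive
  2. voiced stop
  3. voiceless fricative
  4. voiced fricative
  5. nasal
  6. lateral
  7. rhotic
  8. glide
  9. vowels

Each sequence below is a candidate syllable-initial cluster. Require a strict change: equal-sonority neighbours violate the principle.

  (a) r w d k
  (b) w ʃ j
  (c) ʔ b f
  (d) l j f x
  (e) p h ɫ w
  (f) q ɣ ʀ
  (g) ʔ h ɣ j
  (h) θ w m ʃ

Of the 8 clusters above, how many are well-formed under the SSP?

(a) sonority 7-8-2-1: ill-formed.
(b) sonority 8-3-8: ill-formed.
(c) sonority 1-2-3: well-formed.
(d) sonority 6-8-3-3: ill-formed.
(e) sonority 1-3-6-8: well-formed.
(f) sonority 1-4-7: well-formed.
(g) sonority 1-3-4-8: well-formed.
(h) sonority 3-8-5-3: ill-formed.

4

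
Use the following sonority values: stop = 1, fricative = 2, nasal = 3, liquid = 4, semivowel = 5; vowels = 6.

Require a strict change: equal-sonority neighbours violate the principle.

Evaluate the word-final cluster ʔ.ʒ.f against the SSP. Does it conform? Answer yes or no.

/ʔ/ is a stop (sonority 1).
/ʒ/ is a fricative (sonority 2).
/f/ is a fricative (sonority 2).
The profile is 1-2-2. Between /ʔ/ (1) and /ʒ/ (2) sonority does not fall, so the cluster violates the SSP.

no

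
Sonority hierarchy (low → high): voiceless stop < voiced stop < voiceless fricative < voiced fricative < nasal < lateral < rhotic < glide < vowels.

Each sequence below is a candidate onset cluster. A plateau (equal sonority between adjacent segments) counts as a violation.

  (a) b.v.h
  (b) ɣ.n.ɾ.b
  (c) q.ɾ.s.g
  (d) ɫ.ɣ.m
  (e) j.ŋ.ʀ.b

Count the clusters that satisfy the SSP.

(a) 2-4-3 → violates
(b) 4-5-7-2 → violates
(c) 1-7-3-2 → violates
(d) 6-4-5 → violates
(e) 8-5-7-2 → violates

0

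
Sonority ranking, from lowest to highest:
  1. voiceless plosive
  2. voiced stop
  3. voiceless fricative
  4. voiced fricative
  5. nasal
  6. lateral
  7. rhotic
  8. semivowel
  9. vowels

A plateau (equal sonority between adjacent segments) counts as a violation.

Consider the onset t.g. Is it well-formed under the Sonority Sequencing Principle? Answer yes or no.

yes

/t/ is a voiceless plosive (sonority 1).
/g/ is a voiced stop (sonority 2).
The profile 1-2 strictly rises, so the onset satisfies the SSP.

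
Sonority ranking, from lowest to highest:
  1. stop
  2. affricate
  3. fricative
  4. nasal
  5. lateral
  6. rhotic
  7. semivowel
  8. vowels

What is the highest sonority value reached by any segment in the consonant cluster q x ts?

/q/ is a stop (sonority 1).
/x/ is a fricative (sonority 3).
/ts/ is an affricate (sonority 2).
The maximum is 3.

3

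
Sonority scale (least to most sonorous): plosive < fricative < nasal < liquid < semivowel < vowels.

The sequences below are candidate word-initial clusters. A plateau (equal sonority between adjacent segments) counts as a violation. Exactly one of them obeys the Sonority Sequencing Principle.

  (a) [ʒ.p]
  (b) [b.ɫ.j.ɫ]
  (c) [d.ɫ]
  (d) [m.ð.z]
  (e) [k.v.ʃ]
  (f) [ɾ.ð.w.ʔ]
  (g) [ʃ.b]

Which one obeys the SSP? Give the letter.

(a) sonority 2-1: ill-formed.
(b) sonority 1-4-5-4: ill-formed.
(c) sonority 1-4: well-formed.
(d) sonority 3-2-2: ill-formed.
(e) sonority 1-2-2: ill-formed.
(f) sonority 4-2-5-1: ill-formed.
(g) sonority 2-1: ill-formed.

c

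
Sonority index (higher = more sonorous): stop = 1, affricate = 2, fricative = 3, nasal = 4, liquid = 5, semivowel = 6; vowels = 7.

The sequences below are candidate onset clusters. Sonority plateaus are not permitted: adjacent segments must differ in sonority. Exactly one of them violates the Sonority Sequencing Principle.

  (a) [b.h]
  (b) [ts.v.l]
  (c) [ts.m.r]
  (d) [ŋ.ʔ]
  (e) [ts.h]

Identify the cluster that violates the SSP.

d

(a) sonority 1-3: well-formed.
(b) sonority 2-3-5: well-formed.
(c) sonority 2-4-5: well-formed.
(d) sonority 4-1: ill-formed.
(e) sonority 2-3: well-formed.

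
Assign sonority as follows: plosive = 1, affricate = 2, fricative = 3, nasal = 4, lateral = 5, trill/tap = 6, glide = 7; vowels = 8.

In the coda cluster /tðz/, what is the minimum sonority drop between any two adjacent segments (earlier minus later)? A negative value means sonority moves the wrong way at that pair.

-2

/t/ — plosive, sonority 1.
/ð/ — fricative, sonority 3.
/z/ — fricative, sonority 3.
/t/→/ð/: change -2.
/ð/→/z/: change +0.
Minimum = -2.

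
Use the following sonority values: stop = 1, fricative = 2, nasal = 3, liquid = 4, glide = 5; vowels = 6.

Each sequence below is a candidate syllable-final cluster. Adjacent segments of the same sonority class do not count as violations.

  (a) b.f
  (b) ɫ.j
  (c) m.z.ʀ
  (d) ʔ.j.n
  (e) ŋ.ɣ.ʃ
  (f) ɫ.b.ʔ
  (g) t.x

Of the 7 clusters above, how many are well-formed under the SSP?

(a) 1-2 → violates
(b) 4-5 → violates
(c) 3-2-4 → violates
(d) 1-5-3 → violates
(e) 3-2-2 → obeys
(f) 4-1-1 → obeys
(g) 1-2 → violates

2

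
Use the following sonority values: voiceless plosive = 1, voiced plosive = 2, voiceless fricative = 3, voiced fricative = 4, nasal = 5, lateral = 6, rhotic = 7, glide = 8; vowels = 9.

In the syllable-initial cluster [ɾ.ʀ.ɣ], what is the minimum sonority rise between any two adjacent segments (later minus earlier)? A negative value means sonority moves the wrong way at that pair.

-3

/ɾ/ — rhotic, sonority 7.
/ʀ/ — rhotic, sonority 7.
/ɣ/ — voiced fricative, sonority 4.
/ɾ/→/ʀ/: change +0.
/ʀ/→/ɣ/: change -3.
Minimum = -3.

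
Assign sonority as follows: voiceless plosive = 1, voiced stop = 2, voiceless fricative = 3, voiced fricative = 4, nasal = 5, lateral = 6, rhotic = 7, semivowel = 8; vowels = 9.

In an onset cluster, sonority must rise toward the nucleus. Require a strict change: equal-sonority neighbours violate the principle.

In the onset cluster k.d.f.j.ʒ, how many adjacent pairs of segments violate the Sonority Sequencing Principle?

1

/k/ — voiceless plosive, sonority 1.
/d/ — voiced stop, sonority 2.
/f/ — voiceless fricative, sonority 3.
/j/ — semivowel, sonority 8.
/ʒ/ — voiced fricative, sonority 4.
/k/→/d/: 1→2 (rises) — ok.
/d/→/f/: 2→3 (rises) — ok.
/f/→/j/: 3→8 (rises) — ok.
/j/→/ʒ/: 8→4 (does not rise) — violation.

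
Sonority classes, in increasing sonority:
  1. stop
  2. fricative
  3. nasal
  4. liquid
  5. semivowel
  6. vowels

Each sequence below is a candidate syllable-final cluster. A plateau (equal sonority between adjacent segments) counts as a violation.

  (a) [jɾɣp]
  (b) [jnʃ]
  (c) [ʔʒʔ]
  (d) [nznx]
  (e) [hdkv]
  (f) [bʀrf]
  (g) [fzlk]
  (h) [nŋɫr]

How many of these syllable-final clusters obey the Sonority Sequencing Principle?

(a) 5-4-2-1 → obeys
(b) 5-3-2 → obeys
(c) 1-2-1 → violates
(d) 3-2-3-2 → violates
(e) 2-1-1-2 → violates
(f) 1-4-4-2 → violates
(g) 2-2-4-1 → violates
(h) 3-3-4-4 → violates

2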